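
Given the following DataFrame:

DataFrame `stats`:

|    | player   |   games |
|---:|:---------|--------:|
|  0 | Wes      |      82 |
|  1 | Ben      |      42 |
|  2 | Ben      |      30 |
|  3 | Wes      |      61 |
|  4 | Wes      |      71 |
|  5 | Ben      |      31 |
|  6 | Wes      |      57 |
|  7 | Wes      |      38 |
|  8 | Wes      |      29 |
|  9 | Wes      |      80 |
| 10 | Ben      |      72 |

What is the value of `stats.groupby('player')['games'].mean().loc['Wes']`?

59.7142857143

group by player, mean of games:
player
Ben    43.750000
Wes    59.714286
Name: games, dtype: float64
The value at index 'Wes' is 59.7142857143.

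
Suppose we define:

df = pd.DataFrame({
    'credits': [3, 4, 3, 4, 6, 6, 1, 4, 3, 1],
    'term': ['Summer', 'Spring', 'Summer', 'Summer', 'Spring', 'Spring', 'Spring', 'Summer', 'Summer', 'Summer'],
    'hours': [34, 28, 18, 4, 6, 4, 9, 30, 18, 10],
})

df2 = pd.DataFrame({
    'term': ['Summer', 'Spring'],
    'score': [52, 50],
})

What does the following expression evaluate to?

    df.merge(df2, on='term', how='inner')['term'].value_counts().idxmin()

Spring

merge on 'term' (how='inner') → 10 rows:
   credits    term  hours  score
0        3  Summer     34     52
1        4  Spring     28     50
2        3  Summer     18     52
3        4  Summer      4     52
4        6  Spring      6     50
5        6  Spring      4     50
6        1  Spring      9     50
7        4  Summer     30     52
8        3  Summer     18     52
9        1  Summer     10     52
value_counts of term:
term
Summer    6
Spring    4
Name: count, dtype: int64
Reading off the label with the smallest value, we get Spring.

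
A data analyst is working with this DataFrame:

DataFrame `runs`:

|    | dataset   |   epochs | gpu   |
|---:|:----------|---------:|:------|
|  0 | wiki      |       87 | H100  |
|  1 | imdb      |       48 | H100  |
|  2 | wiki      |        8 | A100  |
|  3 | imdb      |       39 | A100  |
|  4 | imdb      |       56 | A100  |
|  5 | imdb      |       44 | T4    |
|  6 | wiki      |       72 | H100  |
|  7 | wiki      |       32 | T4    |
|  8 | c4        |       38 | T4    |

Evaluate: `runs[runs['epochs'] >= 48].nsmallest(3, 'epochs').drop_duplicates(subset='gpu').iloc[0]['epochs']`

48

filter rows where epochs >= 48:
  dataset  epochs   gpu
0    wiki      87  H100
1    imdb      48  H100
4    imdb      56  A100
6    wiki      72  H100
take 3 rows with smallest epochs:
  dataset  epochs   gpu
1    imdb      48  H100
4    imdb      56  A100
6    wiki      72  H100
drop duplicate gpu (keep=first):
  dataset  epochs   gpu
1    imdb      48  H100
4    imdb      56  A100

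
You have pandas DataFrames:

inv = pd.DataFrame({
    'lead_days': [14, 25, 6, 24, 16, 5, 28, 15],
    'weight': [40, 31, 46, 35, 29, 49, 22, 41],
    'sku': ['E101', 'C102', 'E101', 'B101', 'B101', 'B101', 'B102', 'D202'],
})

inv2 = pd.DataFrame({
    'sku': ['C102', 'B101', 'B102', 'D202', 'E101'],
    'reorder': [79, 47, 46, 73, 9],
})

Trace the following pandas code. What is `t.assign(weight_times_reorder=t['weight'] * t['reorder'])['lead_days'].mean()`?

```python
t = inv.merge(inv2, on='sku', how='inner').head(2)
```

19.5

merge on 'sku' (how='inner') → 8 rows:
   lead_days  weight   sku  reorder
0         14      40  E101        9
1         25      31  C102       79
2          6      46  E101        9
3         24      35  B101       47
4         16      29  B101       47
5          5      49  B101       47
6         28      22  B102       46
7         15      41  D202       73
take first 2 rows:
   lead_days  weight   sku  reorder
0         14      40  E101        9
1         25      31  C102       79
add column weight_times_reorder = t['weight'] * t['reorder']:
   lead_days  weight   sku  reorder  weight_times_reorder
0         14      40  E101        9                   360
1         25      31  C102       79                  2449
Then the mean of column 'lead_days': 19.5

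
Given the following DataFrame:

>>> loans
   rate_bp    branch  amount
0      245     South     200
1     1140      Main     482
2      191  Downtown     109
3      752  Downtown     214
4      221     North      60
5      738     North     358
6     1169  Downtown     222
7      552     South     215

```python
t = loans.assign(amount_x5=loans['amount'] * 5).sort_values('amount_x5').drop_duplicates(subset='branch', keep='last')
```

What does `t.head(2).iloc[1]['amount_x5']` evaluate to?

1110

add column amount_x5 = loans['amount'] * 5:
   rate_bp    branch  amount  amount_x5
0      245     South     200       1000
1     1140      Main     482       2410
2      191  Downtown     109        545
3      752  Downtown     214       1070
4      221     North      60        300
5      738     North     358       1790
6     1169  Downtown     222       1110
7      552     South     215       1075
sort by amount_x5:
   rate_bp    branch  amount  amount_x5
4      221     North      60        300
2      191  Downtown     109        545
0      245     South     200       1000
3      752  Downtown     214       1070
7      552     South     215       1075
6     1169  Downtown     222       1110
5      738     North     358       1790
1     1140      Main     482       2410
drop duplicate branch (keep=last):
   rate_bp    branch  amount  amount_x5
7      552     South     215       1075
6     1169  Downtown     222       1110
5      738     North     358       1790
1     1140      Main     482       2410
take first 2 rows:
   rate_bp    branch  amount  amount_x5
7      552     South     215       1075
6     1169  Downtown     222       1110
Then the value at position 1, column 'amount_x5': 1110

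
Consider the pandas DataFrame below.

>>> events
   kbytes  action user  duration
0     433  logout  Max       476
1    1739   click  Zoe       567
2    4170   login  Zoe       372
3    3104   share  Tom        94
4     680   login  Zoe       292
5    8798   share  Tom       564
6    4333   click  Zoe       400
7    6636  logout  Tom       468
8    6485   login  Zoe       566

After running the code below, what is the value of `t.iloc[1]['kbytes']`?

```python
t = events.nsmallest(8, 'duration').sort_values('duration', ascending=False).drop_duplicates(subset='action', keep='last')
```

take 8 rows with smallest duration:
   kbytes  action user  duration
3    3104   share  Tom        94
4     680   login  Zoe       292
2    4170   login  Zoe       372
6    4333   click  Zoe       400
7    6636  logout  Tom       468
0     433  logout  Max       476
5    8798   share  Tom       564
8    6485   login  Zoe       566
sort by duration descending:
   kbytes  action user  duration
8    6485   login  Zoe       566
5    8798   share  Tom       564
0     433  logout  Max       476
7    6636  logout  Tom       468
6    4333   click  Zoe       400
2    4170   login  Zoe       372
4     680   login  Zoe       292
3    3104   share  Tom        94
drop duplicate action (keep=last):
   kbytes  action user  duration
7    6636  logout  Tom       468
6    4333   click  Zoe       400
4     680   login  Zoe       292
3    3104   share  Tom        94
Finally, value at position 1, column 'kbytes' = 4333.

4333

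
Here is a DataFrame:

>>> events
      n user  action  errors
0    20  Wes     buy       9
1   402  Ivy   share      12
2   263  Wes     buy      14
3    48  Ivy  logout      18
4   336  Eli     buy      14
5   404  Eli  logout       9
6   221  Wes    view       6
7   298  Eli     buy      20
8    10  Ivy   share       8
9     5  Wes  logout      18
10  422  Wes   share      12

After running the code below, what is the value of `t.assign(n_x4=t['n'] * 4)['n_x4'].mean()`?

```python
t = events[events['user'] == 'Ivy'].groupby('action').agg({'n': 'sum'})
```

920.0

filter rows where user == 'Ivy':
     n user  action  errors
1  402  Ivy   share      12
3   48  Ivy  logout      18
8   10  Ivy   share       8
group by action, sum of n:
          n
action     
logout   48
share   412
add column n_x4 = t['n'] * 4:
          n  n_x4
action           
logout   48   192
share   412  1648
Hence 920.0.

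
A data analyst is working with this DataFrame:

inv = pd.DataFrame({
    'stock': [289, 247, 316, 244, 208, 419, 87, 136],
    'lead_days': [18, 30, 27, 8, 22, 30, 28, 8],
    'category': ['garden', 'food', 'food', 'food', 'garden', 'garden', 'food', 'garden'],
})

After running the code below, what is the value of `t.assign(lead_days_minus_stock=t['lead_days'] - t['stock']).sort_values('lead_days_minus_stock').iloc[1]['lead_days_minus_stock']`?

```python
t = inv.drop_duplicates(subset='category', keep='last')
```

-59

drop duplicate category (keep=last):
   stock  lead_days category
6     87         28     food
7    136          8   garden
add column lead_days_minus_stock = t['lead_days'] - t['stock']:
   stock  lead_days category  lead_days_minus_stock
6     87         28     food                    -59
7    136          8   garden                   -128
sort by lead_days_minus_stock:
   stock  lead_days category  lead_days_minus_stock
7    136          8   garden                   -128
6     87         28     food                    -59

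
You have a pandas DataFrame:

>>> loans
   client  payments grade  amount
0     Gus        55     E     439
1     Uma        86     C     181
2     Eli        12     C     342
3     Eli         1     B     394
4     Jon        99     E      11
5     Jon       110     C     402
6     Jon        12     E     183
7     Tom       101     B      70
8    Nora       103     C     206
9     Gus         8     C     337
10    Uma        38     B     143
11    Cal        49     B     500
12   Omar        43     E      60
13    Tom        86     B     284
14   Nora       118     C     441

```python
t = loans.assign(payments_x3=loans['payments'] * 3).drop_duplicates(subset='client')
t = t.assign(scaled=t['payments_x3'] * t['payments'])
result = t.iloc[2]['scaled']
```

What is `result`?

432

add column payments_x3 = loans['payments'] * 3:
   client  payments grade  amount  payments_x3
0     Gus        55     E     439          165
1     Uma        86     C     181          258
2     Eli        12     C     342           36
3     Eli         1     B     394            3
4     Jon        99     E      11          297
5     Jon       110     C     402          330
6     Jon        12     E     183           36
7     Tom       101     B      70          303
8    Nora       103     C     206          309
9     Gus         8     C     337           24
10    Uma        38     B     143          114
11    Cal        49     B     500          147
12   Omar        43     E      60          129
13    Tom        86     B     284          258
14   Nora       118     C     441          354
drop duplicate client (keep=first):
   client  payments grade  amount  payments_x3
0     Gus        55     E     439          165
1     Uma        86     C     181          258
2     Eli        12     C     342           36
4     Jon        99     E      11          297
7     Tom       101     B      70          303
8    Nora       103     C     206          309
11    Cal        49     B     500          147
12   Omar        43     E      60          129
add column scaled = t['payments_x3'] * t['payments']:
   client  payments grade  amount  payments_x3  scaled
0     Gus        55     E     439          165    9075
1     Uma        86     C     181          258   22188
2     Eli        12     C     342           36     432
4     Jon        99     E      11          297   29403
7     Tom       101     B      70          303   30603
8    Nora       103     C     206          309   31827
11    Cal        49     B     500          147    7203
12   Omar        43     E      60          129    5547
Finally, value at position 2, column 'scaled' = 432.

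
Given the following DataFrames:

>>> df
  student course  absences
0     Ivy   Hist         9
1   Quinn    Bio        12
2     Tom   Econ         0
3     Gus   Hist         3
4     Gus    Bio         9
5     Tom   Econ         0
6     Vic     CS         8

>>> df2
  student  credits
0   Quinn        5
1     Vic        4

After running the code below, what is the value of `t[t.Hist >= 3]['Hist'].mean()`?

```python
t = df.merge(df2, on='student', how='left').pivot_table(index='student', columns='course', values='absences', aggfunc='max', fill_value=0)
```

merge on 'student' (how='left') → 7 rows:
  student course  absences  credits
0     Ivy   Hist         9      NaN
1   Quinn    Bio        12      5.0
2     Tom   Econ         0      NaN
3     Gus   Hist         3      NaN
4     Gus    Bio         9      NaN
5     Tom   Econ         0      NaN
6     Vic     CS         8      4.0
pivot: rows=student, cols=course, max(absences):
course   Bio  CS  Econ  Hist
student                     
Gus        9   0     0     3
Ivy        0   0     0     9
Quinn     12   0     0     0
Tom        0   0     0     0
Vic        0   8     0     0
filter rows where Hist >= 3:
course   Bio  CS  Econ  Hist
student                     
Gus        9   0     0     3
Ivy        0   0     0     9

6.0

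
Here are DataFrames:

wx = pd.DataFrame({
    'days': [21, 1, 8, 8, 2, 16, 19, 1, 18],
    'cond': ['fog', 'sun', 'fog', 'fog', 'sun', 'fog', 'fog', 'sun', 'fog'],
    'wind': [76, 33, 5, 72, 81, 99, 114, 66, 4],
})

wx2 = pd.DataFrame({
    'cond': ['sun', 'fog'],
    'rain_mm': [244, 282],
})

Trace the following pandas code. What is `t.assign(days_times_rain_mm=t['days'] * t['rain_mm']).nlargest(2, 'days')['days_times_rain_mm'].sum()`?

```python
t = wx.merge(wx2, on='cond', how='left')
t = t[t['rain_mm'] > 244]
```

11280

merge on 'cond' (how='left') → 9 rows:
   days cond  wind  rain_mm
0    21  fog    76      282
1     1  sun    33      244
2     8  fog     5      282
3     8  fog    72      282
4     2  sun    81      244
5    16  fog    99      282
6    19  fog   114      282
7     1  sun    66      244
8    18  fog     4      282
filter rows where rain_mm > 244:
   days cond  wind  rain_mm
0    21  fog    76      282
2     8  fog     5      282
3     8  fog    72      282
5    16  fog    99      282
6    19  fog   114      282
8    18  fog     4      282
add column days_times_rain_mm = t['days'] * t['rain_mm']:
   days cond  wind  rain_mm  days_times_rain_mm
0    21  fog    76      282                5922
2     8  fog     5      282                2256
3     8  fog    72      282                2256
5    16  fog    99      282                4512
6    19  fog   114      282                5358
8    18  fog     4      282                5076
take 2 rows with largest days:
   days cond  wind  rain_mm  days_times_rain_mm
0    21  fog    76      282                5922
6    19  fog   114      282                5358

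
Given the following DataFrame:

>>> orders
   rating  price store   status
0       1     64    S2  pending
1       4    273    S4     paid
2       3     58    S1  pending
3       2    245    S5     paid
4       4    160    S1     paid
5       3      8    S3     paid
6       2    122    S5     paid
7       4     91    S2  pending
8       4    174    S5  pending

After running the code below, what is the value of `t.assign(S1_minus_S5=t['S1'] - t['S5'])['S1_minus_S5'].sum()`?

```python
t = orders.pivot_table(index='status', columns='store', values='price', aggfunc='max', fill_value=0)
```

-201

pivot: rows=status, cols=store, max(price):
store     S1  S2  S3   S4   S5
status                        
paid     160   0   8  273  245
pending   58  91   0    0  174
add column S1_minus_S5 = t['S1'] - t['S5']:
store     S1  S2  S3   S4   S5  S1_minus_S5
status                                     
paid     160   0   8  273  245          -85
pending   58  91   0    0  174         -116
So sum() = -201.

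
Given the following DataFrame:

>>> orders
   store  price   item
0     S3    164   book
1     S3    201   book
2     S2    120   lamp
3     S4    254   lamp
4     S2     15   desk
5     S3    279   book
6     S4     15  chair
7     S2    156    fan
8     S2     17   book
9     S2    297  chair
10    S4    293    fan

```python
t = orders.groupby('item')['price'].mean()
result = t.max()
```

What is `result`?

group by item, mean of price:
item
book     165.25
chair    156.00
desk      15.00
fan      224.50
lamp     187.00
Name: price, dtype: float64
Taking the max of the resulting series gives 224.5.

224.5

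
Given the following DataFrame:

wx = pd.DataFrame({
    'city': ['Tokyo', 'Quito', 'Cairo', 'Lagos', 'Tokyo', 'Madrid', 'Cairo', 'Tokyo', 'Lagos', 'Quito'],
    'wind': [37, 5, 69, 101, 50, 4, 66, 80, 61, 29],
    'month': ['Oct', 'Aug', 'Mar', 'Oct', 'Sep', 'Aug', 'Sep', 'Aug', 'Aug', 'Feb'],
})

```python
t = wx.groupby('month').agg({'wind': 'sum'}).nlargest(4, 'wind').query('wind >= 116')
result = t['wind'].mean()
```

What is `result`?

134.666666667

group by month, sum of wind:
       wind
month      
Aug     150
Feb      29
Mar      69
Oct     138
Sep     116
take 4 rows with largest wind:
       wind
month      
Aug     150
Oct     138
Sep     116
Mar      69
filter rows where wind >= 116:
       wind
month      
Aug     150
Oct     138
Sep     116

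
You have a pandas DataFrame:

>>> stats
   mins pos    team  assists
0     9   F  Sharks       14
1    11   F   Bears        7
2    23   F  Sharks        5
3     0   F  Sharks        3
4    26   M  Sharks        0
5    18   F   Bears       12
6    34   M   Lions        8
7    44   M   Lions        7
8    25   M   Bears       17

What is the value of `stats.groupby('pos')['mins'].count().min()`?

4

group by pos, count of mins:
pos
F    5
M    4
Name: mins, dtype: int64
The min of the resulting series is 4.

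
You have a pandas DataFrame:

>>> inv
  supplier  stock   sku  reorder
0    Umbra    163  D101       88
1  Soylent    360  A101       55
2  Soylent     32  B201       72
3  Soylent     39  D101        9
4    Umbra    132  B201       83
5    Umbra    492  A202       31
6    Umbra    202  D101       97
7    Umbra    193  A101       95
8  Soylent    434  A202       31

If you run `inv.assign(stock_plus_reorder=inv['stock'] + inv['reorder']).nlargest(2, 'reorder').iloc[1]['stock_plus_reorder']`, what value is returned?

add column stock_plus_reorder = inv['stock'] + inv['reorder']:
  supplier  stock   sku  reorder  stock_plus_reorder
0    Umbra    163  D101       88                 251
1  Soylent    360  A101       55                 415
2  Soylent     32  B201       72                 104
3  Soylent     39  D101        9                  48
4    Umbra    132  B201       83                 215
5    Umbra    492  A202       31                 523
6    Umbra    202  D101       97                 299
7    Umbra    193  A101       95                 288
8  Soylent    434  A202       31                 465
take 2 rows with largest reorder:
  supplier  stock   sku  reorder  stock_plus_reorder
6    Umbra    202  D101       97                 299
7    Umbra    193  A101       95                 288
The value at position 1, column 'stock_plus_reorder' is 288.

288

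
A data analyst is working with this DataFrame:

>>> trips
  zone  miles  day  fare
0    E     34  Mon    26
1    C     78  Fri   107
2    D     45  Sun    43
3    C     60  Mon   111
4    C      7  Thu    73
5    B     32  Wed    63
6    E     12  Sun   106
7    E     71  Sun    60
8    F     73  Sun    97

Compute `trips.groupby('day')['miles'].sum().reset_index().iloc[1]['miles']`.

94

group by day, sum of miles:
day
Fri     78
Mon     94
Sun    201
Thu      7
Wed     32
Name: miles, dtype: int64
reset_index():
   day  miles
0  Fri     78
1  Mon     94
2  Sun    201
3  Thu      7
4  Wed     32
The value at position 1, column 'miles' is 94.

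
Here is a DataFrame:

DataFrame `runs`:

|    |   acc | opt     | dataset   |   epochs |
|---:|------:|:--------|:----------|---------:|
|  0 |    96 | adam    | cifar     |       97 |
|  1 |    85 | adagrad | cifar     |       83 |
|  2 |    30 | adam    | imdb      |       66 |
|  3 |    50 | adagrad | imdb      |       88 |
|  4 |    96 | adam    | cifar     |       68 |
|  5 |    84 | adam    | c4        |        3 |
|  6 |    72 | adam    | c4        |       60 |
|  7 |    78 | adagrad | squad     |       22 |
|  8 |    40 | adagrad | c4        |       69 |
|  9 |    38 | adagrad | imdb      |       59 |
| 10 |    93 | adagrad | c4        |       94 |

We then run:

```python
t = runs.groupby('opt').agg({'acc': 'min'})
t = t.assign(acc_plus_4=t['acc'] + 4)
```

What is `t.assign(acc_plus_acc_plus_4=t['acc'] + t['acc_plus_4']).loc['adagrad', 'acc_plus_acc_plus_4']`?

group by opt, min of acc:
         acc
opt         
adagrad   38
adam      30
add column acc_plus_4 = t['acc'] + 4:
         acc  acc_plus_4
opt                     
adagrad   38          42
adam      30          34
add column acc_plus_acc_plus_4 = t['acc'] + t['acc_plus_4']:
         acc  acc_plus_4  acc_plus_acc_plus_4
opt                                          
adagrad   38          42                   80
adam      30          34                   64

80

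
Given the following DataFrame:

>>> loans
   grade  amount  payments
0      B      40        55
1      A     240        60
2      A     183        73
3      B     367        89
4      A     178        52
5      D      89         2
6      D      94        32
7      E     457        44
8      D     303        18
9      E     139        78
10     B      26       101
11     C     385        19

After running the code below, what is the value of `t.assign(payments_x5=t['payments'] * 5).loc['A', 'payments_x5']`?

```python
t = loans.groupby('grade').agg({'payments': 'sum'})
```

925

group by grade, sum of payments:
       payments
grade          
A           185
B           245
C            19
D            52
E           122
add column payments_x5 = t['payments'] * 5:
       payments  payments_x5
grade                       
A           185          925
B           245         1225
C            19           95
D            52          260
E           122          610
So loc['A', 'payments_x5'] = 925.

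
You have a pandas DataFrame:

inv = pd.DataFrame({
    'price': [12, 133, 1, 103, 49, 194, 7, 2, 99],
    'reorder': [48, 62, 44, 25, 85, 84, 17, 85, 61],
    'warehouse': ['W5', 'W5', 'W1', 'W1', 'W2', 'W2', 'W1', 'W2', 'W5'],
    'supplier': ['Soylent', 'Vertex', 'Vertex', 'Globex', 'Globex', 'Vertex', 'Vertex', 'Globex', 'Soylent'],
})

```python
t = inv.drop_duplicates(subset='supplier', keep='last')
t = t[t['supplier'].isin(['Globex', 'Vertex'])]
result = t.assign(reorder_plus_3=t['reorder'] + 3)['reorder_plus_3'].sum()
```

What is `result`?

108

drop duplicate supplier (keep=last):
   price  reorder warehouse supplier
6      7       17        W1   Vertex
7      2       85        W2   Globex
8     99       61        W5  Soylent
filter rows where supplier in ['Globex', 'Vertex']:
   price  reorder warehouse supplier
6      7       17        W1   Vertex
7      2       85        W2   Globex
add column reorder_plus_3 = t['reorder'] + 3:
   price  reorder warehouse supplier  reorder_plus_3
6      7       17        W1   Vertex              20
7      2       85        W2   Globex              88
Finally, sum of column 'reorder_plus_3' = 108.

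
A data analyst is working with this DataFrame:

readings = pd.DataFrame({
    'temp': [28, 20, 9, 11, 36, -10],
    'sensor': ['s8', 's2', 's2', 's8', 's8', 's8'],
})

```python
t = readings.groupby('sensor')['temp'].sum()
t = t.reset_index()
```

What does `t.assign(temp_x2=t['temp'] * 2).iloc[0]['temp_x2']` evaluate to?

58

group by sensor, sum of temp:
sensor
s2    29
s8    65
Name: temp, dtype: int64
reset_index():
  sensor  temp
0     s2    29
1     s8    65
add column temp_x2 = t['temp'] * 2:
  sensor  temp  temp_x2
0     s2    29       58
1     s8    65      130
value at position 0, column 'temp_x2' → 58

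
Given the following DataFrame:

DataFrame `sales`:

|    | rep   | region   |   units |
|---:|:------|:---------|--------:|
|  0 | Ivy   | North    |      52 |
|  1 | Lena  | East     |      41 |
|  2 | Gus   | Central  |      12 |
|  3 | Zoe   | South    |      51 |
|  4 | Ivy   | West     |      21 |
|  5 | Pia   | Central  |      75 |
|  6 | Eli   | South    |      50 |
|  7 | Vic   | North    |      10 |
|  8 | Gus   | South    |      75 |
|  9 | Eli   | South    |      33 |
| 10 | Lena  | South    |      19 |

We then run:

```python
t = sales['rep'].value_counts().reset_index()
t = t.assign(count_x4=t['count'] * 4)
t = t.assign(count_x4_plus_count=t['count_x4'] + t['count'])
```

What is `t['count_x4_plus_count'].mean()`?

7.85714285714

value_counts of rep:
rep
Ivy     2
Lena    2
Gus     2
Eli     2
Zoe     1
Pia     1
Vic     1
Name: count, dtype: int64
reset_index():
    rep  count
0   Ivy      2
1  Lena      2
2   Gus      2
3   Eli      2
4   Zoe      1
5   Pia      1
6   Vic      1
add column count_x4 = t['count'] * 4:
    rep  count  count_x4
0   Ivy      2         8
1  Lena      2         8
2   Gus      2         8
3   Eli      2         8
4   Zoe      1         4
5   Pia      1         4
6   Vic      1         4
add column count_x4_plus_count = t['count_x4'] + t['count']:
    rep  count  count_x4  count_x4_plus_count
0   Ivy      2         8                   10
1  Lena      2         8                   10
2   Gus      2         8                   10
3   Eli      2         8                   10
4   Zoe      1         4                    5
5   Pia      1         4                    5
6   Vic      1         4                    5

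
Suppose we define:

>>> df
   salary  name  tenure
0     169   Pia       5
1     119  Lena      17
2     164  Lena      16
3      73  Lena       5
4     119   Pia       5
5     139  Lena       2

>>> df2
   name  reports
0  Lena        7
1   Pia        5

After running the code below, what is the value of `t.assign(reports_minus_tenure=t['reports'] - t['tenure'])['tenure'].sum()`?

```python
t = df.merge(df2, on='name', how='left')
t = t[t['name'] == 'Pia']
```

10

merge on 'name' (how='left') → 6 rows:
   salary  name  tenure  reports
0     169   Pia       5        5
1     119  Lena      17        7
2     164  Lena      16        7
3      73  Lena       5        7
4     119   Pia       5        5
5     139  Lena       2        7
filter rows where name == 'Pia':
   salary name  tenure  reports
0     169  Pia       5        5
4     119  Pia       5        5
add column reports_minus_tenure = t['reports'] - t['tenure']:
   salary name  tenure  reports  reports_minus_tenure
0     169  Pia       5        5                     0
4     119  Pia       5        5                     0
So sum() = 10.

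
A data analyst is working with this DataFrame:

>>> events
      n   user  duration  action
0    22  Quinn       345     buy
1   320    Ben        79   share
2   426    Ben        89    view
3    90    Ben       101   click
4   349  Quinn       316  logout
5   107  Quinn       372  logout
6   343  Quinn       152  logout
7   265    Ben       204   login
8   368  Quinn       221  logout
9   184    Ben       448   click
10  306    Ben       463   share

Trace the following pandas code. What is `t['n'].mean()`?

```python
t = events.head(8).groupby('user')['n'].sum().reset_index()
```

take first 8 rows:
     n   user  duration  action
0   22  Quinn       345     buy
1  320    Ben        79   share
2  426    Ben        89    view
3   90    Ben       101   click
4  349  Quinn       316  logout
5  107  Quinn       372  logout
6  343  Quinn       152  logout
7  265    Ben       204   login
group by user, sum of n:
user
Ben      1101
Quinn     821
Name: n, dtype: int64
reset_index():
    user     n
0    Ben  1101
1  Quinn   821
So mean() = 961.0.

961.0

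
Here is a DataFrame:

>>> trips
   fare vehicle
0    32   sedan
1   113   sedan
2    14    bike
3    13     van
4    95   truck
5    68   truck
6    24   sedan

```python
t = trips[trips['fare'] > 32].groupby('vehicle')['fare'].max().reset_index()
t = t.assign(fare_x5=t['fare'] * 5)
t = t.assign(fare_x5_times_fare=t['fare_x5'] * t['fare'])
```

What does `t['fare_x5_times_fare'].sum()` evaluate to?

filter rows where fare > 32:
   fare vehicle
1   113   sedan
4    95   truck
5    68   truck
group by vehicle, max of fare:
vehicle
sedan    113
truck     95
Name: fare, dtype: int64
reset_index():
  vehicle  fare
0   sedan   113
1   truck    95
add column fare_x5 = t['fare'] * 5:
  vehicle  fare  fare_x5
0   sedan   113      565
1   truck    95      475
add column fare_x5_times_fare = t['fare_x5'] * t['fare']:
  vehicle  fare  fare_x5  fare_x5_times_fare
0   sedan   113      565               63845
1   truck    95      475               45125
Taking the sum of column 'fare_x5_times_fare' gives 108970.

108970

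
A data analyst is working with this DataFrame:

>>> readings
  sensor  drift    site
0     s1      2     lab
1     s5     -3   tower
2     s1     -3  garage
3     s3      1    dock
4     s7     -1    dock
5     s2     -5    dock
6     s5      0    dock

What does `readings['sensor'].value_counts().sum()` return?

value_counts of sensor:
sensor
s1    2
s5    2
s3    1
s7    1
s2    1
Name: count, dtype: int64
Finally, sum of the resulting series = 7.

7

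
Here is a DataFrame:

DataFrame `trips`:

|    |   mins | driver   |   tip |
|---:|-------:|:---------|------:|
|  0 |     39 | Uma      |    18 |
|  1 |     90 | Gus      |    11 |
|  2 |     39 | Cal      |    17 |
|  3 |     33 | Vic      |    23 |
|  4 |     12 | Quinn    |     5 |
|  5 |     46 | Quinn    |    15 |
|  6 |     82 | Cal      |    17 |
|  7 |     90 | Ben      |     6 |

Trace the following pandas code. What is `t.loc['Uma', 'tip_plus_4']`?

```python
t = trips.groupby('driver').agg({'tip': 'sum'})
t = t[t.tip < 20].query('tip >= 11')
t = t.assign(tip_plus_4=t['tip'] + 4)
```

22

group by driver, sum of tip:
        tip
driver     
Ben       6
Cal      34
Gus      11
Quinn    20
Uma      18
Vic      23
filter rows where tip < 20:
        tip
driver     
Ben       6
Gus      11
Uma      18
filter rows where tip >= 11:
        tip
driver     
Gus      11
Uma      18
add column tip_plus_4 = t['tip'] + 4:
        tip  tip_plus_4
driver                 
Gus      11          15
Uma      18          22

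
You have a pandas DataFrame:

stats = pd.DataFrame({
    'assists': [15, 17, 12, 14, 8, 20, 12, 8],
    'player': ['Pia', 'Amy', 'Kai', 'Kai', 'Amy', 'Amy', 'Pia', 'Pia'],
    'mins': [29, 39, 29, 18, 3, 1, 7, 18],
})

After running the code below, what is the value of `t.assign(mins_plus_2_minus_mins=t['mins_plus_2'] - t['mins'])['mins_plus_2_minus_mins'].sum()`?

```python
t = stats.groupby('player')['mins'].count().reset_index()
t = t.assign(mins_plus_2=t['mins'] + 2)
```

group by player, count of mins:
player
Amy    3
Kai    2
Pia    3
Name: mins, dtype: int64
reset_index():
  player  mins
0    Amy     3
1    Kai     2
2    Pia     3
add column mins_plus_2 = t['mins'] + 2:
  player  mins  mins_plus_2
0    Amy     3            5
1    Kai     2            4
2    Pia     3            5
add column mins_plus_2_minus_mins = t['mins_plus_2'] - t['mins']:
  player  mins  mins_plus_2  mins_plus_2_minus_mins
0    Amy     3            5                       2
1    Kai     2            4                       2
2    Pia     3            5                       2
Then the sum of column 'mins_plus_2_minus_mins': 6

6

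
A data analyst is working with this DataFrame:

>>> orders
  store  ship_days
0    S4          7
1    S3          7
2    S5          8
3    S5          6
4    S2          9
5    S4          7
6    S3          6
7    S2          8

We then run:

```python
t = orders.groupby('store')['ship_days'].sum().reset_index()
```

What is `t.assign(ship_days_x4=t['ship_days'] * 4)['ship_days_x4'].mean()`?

58.0

group by store, sum of ship_days:
store
S2    17
S3    13
S4    14
S5    14
Name: ship_days, dtype: int64
reset_index():
  store  ship_days
0    S2         17
1    S3         13
2    S4         14
3    S5         14
add column ship_days_x4 = t['ship_days'] * 4:
  store  ship_days  ship_days_x4
0    S2         17            68
1    S3         13            52
2    S4         14            56
3    S5         14            56
Finally, mean of column 'ship_days_x4' = 58.0.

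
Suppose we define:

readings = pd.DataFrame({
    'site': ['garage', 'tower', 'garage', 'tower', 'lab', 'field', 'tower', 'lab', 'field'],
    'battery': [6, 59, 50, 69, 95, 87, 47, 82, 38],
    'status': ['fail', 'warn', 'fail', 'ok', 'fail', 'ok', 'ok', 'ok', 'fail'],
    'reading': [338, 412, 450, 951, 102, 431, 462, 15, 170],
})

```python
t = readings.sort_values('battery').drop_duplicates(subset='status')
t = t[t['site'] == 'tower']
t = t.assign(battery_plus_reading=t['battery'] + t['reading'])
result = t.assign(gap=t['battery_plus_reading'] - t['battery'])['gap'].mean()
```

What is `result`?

sort by battery:
     site  battery status  reading
0  garage        6   fail      338
8   field       38   fail      170
6   tower       47     ok      462
2  garage       50   fail      450
1   tower       59   warn      412
3   tower       69     ok      951
7     lab       82     ok       15
5   field       87     ok      431
4     lab       95   fail      102
drop duplicate status (keep=first):
     site  battery status  reading
0  garage        6   fail      338
6   tower       47     ok      462
1   tower       59   warn      412
filter rows where site == 'tower':
    site  battery status  reading
6  tower       47     ok      462
1  tower       59   warn      412
add column battery_plus_reading = t['battery'] + t['reading']:
    site  battery status  reading  battery_plus_reading
6  tower       47     ok      462                   509
1  tower       59   warn      412                   471
add column gap = t['battery_plus_reading'] - t['battery']:
    site  battery status  reading  battery_plus_reading  gap
6  tower       47     ok      462                   509  462
1  tower       59   warn      412                   471  412
Then the mean of column 'gap': 437.0

437.0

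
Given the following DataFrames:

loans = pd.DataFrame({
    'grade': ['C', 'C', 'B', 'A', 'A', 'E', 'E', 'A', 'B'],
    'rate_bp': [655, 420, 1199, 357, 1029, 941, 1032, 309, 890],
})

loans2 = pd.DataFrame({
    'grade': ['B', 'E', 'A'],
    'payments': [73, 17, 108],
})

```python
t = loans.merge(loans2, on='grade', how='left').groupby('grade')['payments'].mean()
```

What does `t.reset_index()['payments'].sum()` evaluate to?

merge on 'grade' (how='left') → 9 rows:
  grade  rate_bp  payments
0     C      655       NaN
1     C      420       NaN
2     B     1199      73.0
3     A      357     108.0
4     A     1029     108.0
5     E      941      17.0
6     E     1032      17.0
7     A      309     108.0
8     B      890      73.0
group by grade, mean of payments:
grade
A    108.0
B     73.0
C      NaN
E     17.0
Name: payments, dtype: float64
reset_index():
  grade  payments
0     A     108.0
1     B      73.0
2     C       NaN
3     E      17.0
Reading off the sum of column 'payments', we get 198.0.

198.0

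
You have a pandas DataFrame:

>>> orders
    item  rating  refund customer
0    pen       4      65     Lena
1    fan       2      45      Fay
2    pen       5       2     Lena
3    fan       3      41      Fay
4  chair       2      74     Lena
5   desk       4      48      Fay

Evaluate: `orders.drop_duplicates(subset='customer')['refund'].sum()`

drop duplicate customer (keep=first):
  item  rating  refund customer
0  pen       4      65     Lena
1  fan       2      45      Fay

110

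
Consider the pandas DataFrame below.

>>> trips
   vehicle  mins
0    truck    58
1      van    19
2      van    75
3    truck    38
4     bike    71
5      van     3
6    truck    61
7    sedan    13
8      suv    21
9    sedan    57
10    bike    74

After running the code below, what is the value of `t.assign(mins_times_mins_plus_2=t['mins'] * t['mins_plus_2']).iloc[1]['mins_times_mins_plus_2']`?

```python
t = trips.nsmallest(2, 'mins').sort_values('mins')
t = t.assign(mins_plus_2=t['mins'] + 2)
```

take 2 rows with smallest mins:
  vehicle  mins
5     van     3
7   sedan    13
sort by mins:
  vehicle  mins
5     van     3
7   sedan    13
add column mins_plus_2 = t['mins'] + 2:
  vehicle  mins  mins_plus_2
5     van     3            5
7   sedan    13           15
add column mins_times_mins_plus_2 = t['mins'] * t['mins_plus_2']:
  vehicle  mins  mins_plus_2  mins_times_mins_plus_2
5     van     3            5                      15
7   sedan    13           15                     195
Then the value at position 1, column 'mins_times_mins_plus_2': 195

195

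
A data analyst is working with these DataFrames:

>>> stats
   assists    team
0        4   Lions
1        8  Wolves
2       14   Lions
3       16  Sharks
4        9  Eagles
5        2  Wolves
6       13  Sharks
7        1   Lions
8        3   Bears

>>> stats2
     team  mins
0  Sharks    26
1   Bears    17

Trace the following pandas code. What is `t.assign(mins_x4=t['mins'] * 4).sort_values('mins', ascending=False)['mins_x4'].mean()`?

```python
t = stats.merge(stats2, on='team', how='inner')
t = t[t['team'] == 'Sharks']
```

104.0

merge on 'team' (how='inner') → 3 rows:
   assists    team  mins
0       16  Sharks    26
1       13  Sharks    26
2        3   Bears    17
filter rows where team == 'Sharks':
   assists    team  mins
0       16  Sharks    26
1       13  Sharks    26
add column mins_x4 = t['mins'] * 4:
   assists    team  mins  mins_x4
0       16  Sharks    26      104
1       13  Sharks    26      104
sort by mins descending:
   assists    team  mins  mins_x4
0       16  Sharks    26      104
1       13  Sharks    26      104
mean of column 'mins_x4' → 104.0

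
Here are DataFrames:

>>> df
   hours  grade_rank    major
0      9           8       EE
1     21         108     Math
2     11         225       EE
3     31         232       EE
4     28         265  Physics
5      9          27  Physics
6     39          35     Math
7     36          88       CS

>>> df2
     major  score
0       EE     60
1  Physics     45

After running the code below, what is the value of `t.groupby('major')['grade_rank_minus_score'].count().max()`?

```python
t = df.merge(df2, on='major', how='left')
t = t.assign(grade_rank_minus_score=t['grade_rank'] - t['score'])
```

merge on 'major' (how='left') → 8 rows:
   hours  grade_rank    major  score
0      9           8       EE   60.0
1     21         108     Math    NaN
2     11         225       EE   60.0
3     31         232       EE   60.0
4     28         265  Physics   45.0
5      9          27  Physics   45.0
6     39          35     Math    NaN
7     36          88       CS    NaN
add column grade_rank_minus_score = t['grade_rank'] - t['score']:
   hours  grade_rank    major  score  grade_rank_minus_score
0      9           8       EE   60.0                   -52.0
1     21         108     Math    NaN                     NaN
2     11         225       EE   60.0                   165.0
3     31         232       EE   60.0                   172.0
4     28         265  Physics   45.0                   220.0
5      9          27  Physics   45.0                   -18.0
6     39          35     Math    NaN                     NaN
7     36          88       CS    NaN                     NaN
group by major, count of grade_rank_minus_score:
major
CS         0
EE         3
Math       0
Physics    2
Name: grade_rank_minus_score, dtype: int64
Hence 3.

3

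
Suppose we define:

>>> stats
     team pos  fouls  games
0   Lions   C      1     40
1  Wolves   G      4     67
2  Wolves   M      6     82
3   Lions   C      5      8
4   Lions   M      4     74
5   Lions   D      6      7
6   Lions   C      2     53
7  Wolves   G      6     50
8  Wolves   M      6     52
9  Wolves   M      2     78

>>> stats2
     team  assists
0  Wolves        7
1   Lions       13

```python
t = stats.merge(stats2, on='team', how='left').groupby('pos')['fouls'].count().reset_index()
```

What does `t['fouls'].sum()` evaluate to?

merge on 'team' (how='left') → 10 rows:
     team pos  fouls  games  assists
0   Lions   C      1     40       13
1  Wolves   G      4     67        7
2  Wolves   M      6     82        7
3   Lions   C      5      8       13
4   Lions   M      4     74       13
5   Lions   D      6      7       13
6   Lions   C      2     53       13
7  Wolves   G      6     50        7
8  Wolves   M      6     52        7
9  Wolves   M      2     78        7
group by pos, count of fouls:
pos
C    3
D    1
G    2
M    4
Name: fouls, dtype: int64
reset_index():
  pos  fouls
0   C      3
1   D      1
2   G      2
3   M      4
Hence 10.

10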